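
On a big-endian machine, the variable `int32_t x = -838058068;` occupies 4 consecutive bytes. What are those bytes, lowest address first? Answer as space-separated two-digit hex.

Two's complement of -838058068 in 32 bits: 838058068 = 0x31F3C054; invert → 0xCE0C3FAB; add 1 → 0xCE0C3FAC.
Split into bytes (most-significant first): CE 0C 3F AC.
Big-endian: lowest address holds the most-significant byte.
So the memory order matches the most-significant-first order: CE 0C 3F AC.

CE 0C 3F AC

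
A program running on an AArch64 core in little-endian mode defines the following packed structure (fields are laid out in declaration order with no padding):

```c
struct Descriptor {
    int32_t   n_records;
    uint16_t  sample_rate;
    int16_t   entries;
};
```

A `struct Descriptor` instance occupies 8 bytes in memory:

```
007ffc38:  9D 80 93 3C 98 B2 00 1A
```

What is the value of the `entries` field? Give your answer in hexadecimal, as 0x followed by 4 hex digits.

`entries` follows `n_records` (4 B), `sample_rate` (2 B), so it starts at offset 4 + 2 = 6 and occupies 2 bytes.
Bytes at offsets 6..7: 00 1A.
Little-endian: lowest address holds the least-significant byte.
Reassemble most-significant byte first: 1A 00 → 0x1A00.

0x1A00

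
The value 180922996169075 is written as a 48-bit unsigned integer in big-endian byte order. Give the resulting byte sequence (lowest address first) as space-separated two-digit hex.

180922996169075 in hexadecimal, padded to 48 bits, is 0xA48C6AEB1973.
Split into bytes (most-significant first): A4 8C 6A EB 19 73.
In big-endian order the high byte comes first in memory.
So the memory order matches the most-significant-first order: A4 8C 6A EB 19 73.

A4 8C 6A EB 19 73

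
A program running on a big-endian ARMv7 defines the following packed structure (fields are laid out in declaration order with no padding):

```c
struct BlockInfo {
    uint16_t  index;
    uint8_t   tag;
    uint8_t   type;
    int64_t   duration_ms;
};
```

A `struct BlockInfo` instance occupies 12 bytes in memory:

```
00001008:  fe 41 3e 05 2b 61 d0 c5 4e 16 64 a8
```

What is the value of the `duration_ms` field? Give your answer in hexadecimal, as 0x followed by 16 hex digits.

`duration_ms` follows `index` (2 B), `tag` (1 B), `type` (1 B), so it starts at offset 2 + 1 + 1 = 4 and occupies 8 bytes.
Bytes at offsets 4..11: 2B 61 D0 C5 4E 16 64 A8.
Big-endian: lowest address holds the most-significant byte.
The bytes are already most-significant first: 0x2B61D0C54E1664A8.

0x2B61D0C54E1664A8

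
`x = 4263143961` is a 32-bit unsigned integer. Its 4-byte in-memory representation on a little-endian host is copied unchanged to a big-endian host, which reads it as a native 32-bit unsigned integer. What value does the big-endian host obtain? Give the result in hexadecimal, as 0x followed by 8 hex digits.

4263143961 in 32-bit hexadecimal is 0xFE1A6A19.
Stored little-endian, the bytes at ascending addresses are 19 6A 1A FE.
Read back as big-endian, the last byte is least significant, giving 0x196A1AFE.

0x196A1AFE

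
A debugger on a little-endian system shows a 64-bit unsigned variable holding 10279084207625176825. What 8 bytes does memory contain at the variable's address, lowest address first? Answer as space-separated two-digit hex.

F9 86 D3 3B A0 A4 A6 8E

10279084207625176825 in hexadecimal, padded to 64 bits, is 0x8EA6A4A03BD386F9.
Split into bytes (most-significant first): 8E A6 A4 A0 3B D3 86 F9.
Little-endian: lowest address holds the least-significant byte.
So at ascending addresses the bytes are F9 86 D3 3B A0 A4 A6 8E.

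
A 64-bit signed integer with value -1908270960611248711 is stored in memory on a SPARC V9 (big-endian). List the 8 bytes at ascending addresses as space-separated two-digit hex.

Two's complement of -1908270960611248711 in 64 bits: 1908270960611248711 = 0x1A7B8A54066D4A47; invert → 0xE58475ABF992B5B8; add 1 → 0xE58475ABF992B5B9.
Split into bytes (most-significant first): E5 84 75 AB F9 92 B5 B9.
Big-endian: lowest address holds the most-significant byte.
So the memory order matches the most-significant-first order: E5 84 75 AB F9 92 B5 B9.

E5 84 75 AB F9 92 B5 B9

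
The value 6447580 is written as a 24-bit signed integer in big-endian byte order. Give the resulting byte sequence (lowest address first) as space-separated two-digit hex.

6447580 in hexadecimal, padded to 24 bits, is 0x6261DC.
Split into bytes (most-significant first): 62 61 DC.
Big-endian stores the most-significant byte at the lowest address.
So the memory order matches the most-significant-first order: 62 61 DC.

62 61 DC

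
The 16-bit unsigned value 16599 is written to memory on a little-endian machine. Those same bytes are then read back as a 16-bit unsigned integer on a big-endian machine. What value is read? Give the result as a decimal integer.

55104

16599 in 16-bit hexadecimal is 0x40D7.
Stored little-endian, the bytes at ascending addresses are D7 40.
Read back as big-endian, the last byte is least significant, giving 0xD740.
0xD740 = 55104.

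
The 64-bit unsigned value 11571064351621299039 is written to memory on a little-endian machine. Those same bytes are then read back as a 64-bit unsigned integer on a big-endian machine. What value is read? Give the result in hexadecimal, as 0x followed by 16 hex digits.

0x5FBB92BFB8AD94A0

11571064351621299039 in 64-bit hexadecimal is 0xA094ADB8BF92BB5F.
Stored little-endian, the bytes at ascending addresses are 5F BB 92 BF B8 AD 94 A0.
Read back as big-endian, the last byte is least significant, giving 0x5FBB92BFB8AD94A0.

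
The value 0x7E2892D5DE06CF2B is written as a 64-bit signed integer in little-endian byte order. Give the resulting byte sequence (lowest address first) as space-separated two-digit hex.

Split into bytes (most-significant first): 7E 28 92 D5 DE 06 CF 2B.
Little-endian stores the least-significant byte at the lowest address.
So at ascending addresses the bytes are 2B CF 06 DE D5 92 28 7E.

2B CF 06 DE D5 92 28 7E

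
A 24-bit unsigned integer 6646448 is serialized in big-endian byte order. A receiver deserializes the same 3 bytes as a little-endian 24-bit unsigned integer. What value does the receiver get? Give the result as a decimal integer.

6646448 in 24-bit hexadecimal is 0x656AB0.
Stored big-endian, the bytes at ascending addresses are 65 6A B0.
Read back as little-endian, the first byte is least significant, giving 0xB06A65.
0xB06A65 = 11561573.

11561573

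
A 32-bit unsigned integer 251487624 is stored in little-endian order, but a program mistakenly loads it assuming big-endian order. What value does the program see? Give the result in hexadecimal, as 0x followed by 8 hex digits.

0x8865FD0E

251487624 in 32-bit hexadecimal is 0x0EFD6588.
Stored little-endian, the bytes at ascending addresses are 88 65 FD 0E.
Read back as big-endian, the last byte is least significant, giving 0x8865FD0E.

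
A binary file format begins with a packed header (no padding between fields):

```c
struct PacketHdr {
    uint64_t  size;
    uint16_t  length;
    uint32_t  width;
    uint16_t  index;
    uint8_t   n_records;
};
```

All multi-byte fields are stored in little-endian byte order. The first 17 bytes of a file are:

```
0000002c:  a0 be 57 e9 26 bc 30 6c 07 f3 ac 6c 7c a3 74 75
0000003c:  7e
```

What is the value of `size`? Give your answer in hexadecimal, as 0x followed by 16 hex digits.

`size` is the first field, at byte offset 0, occupying 8 bytes.
Bytes at offsets 0..7: A0 BE 57 E9 26 BC 30 6C.
In little-endian order the low byte comes first in memory.
Reassemble most-significant byte first: 6C 30 BC 26 E9 57 BE A0 → 0x6C30BC26E957BEA0.

0x6C30BC26E957BEA0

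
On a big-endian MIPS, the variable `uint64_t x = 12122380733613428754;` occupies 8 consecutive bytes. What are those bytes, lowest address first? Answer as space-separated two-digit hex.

A8 3B 59 0C D3 11 50 12

12122380733613428754 in hexadecimal, padded to 64 bits, is 0xA83B590CD3115012.
Split into bytes (most-significant first): A8 3B 59 0C D3 11 50 12.
In big-endian order the high byte comes first in memory.
So the memory order matches the most-significant-first order: A8 3B 59 0C D3 11 50 12.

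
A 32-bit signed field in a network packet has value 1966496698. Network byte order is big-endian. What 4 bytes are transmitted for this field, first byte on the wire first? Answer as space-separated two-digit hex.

75 36 5B BA

1966496698 in hexadecimal, padded to 32 bits, is 0x75365BBA.
Split into bytes (most-significant first): 75 36 5B BA.
Big-endian stores the most-significant byte at the lowest address.
So the memory order matches the most-significant-first order: 75 36 5B BA.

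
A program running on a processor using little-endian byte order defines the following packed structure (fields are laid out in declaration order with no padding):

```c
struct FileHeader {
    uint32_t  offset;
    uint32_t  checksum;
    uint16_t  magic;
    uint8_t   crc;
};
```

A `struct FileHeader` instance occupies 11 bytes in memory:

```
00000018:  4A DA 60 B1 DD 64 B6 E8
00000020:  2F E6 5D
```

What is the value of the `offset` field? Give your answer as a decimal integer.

`offset` is the first field, at byte offset 0, occupying 4 bytes.
Bytes at offsets 0..3: 4A DA 60 B1.
Little-endian stores the least-significant byte at the lowest address.
Reassemble most-significant byte first: B1 60 DA 4A → 0xB160DA4A.
0xB160DA4A = 2975914570.

2975914570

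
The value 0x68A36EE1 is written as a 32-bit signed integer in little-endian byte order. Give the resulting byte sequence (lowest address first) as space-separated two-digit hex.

Split into bytes (most-significant first): 68 A3 6E E1.
In little-endian order the low byte comes first in memory.
So at ascending addresses the bytes are E1 6E A3 68.

E1 6E A3 68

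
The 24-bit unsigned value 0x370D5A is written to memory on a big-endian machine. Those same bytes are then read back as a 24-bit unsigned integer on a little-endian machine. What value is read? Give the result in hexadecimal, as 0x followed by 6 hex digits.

0x5A0D37

Stored big-endian, the bytes at ascending addresses are 37 0D 5A.
Read back as little-endian, the first byte is least significant, giving 0x5A0D37.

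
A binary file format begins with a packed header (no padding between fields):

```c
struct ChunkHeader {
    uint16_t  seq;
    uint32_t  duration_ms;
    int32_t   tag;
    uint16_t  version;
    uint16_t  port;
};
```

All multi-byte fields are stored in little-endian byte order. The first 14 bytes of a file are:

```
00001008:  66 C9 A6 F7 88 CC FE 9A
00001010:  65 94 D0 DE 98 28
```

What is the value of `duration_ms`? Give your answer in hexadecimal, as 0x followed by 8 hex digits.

0xCC88F7A6

`duration_ms` follows `seq` (2 bytes), so it starts at byte offset 2 and occupies 4 bytes.
Bytes at offsets 2..5: A6 F7 88 CC.
Little-endian stores the least-significant byte at the lowest address.
Reassemble most-significant byte first: CC 88 F7 A6 → 0xCC88F7A6.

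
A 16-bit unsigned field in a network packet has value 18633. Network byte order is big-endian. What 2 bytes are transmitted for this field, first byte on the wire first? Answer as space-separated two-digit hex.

18633 in hexadecimal, padded to 16 bits, is 0x48C9.
Split into bytes (most-significant first): 48 C9.
Big-endian: lowest address holds the most-significant byte.
So the memory order matches the most-significant-first order: 48 C9.

48 C9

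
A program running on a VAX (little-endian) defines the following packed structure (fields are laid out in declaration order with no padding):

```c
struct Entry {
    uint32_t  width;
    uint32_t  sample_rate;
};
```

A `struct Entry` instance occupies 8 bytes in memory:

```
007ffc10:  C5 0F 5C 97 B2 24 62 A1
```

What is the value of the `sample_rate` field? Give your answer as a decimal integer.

2707563698

`sample_rate` follows `width` (4 bytes), so it starts at byte offset 4 and occupies 4 bytes.
Bytes at offsets 4..7: B2 24 62 A1.
Little-endian stores the least-significant byte at the lowest address.
Reassemble most-significant byte first: A1 62 24 B2 → 0xA16224B2.
0xA16224B2 = 2707563698.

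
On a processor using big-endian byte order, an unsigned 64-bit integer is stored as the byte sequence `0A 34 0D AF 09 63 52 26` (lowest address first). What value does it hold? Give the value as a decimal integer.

In big-endian order the high byte comes first in memory.
The bytes are already most-significant first: 0x0A340DAF09635226.
0x0A340DAF09635226 = 735227684596175398.

735227684596175398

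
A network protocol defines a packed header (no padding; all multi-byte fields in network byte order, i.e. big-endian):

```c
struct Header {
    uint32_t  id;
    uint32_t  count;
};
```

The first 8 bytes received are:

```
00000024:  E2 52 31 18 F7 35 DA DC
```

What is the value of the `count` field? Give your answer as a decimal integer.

4147501788

`count` follows `id` (4 bytes), so it starts at byte offset 4 and occupies 4 bytes.
Bytes at offsets 4..7: F7 35 DA DC.
Big-endian: lowest address holds the most-significant byte.
The bytes are already most-significant first: 0xF735DADC.
0xF735DADC = 4147501788.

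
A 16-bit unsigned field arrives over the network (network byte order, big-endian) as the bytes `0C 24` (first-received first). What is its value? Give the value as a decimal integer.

Big-endian stores the most-significant byte at the lowest address.
The bytes are already most-significant first: 0x0C24.
0x0C24 = 3108.

3108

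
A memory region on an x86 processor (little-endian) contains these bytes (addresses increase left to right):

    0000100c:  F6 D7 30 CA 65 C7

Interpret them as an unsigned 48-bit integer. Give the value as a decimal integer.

219239997822966

Little-endian: lowest address holds the least-significant byte.
Reassemble most-significant byte first: C7 65 CA 30 D7 F6 → 0xC765CA30D7F6.
0xC765CA30D7F6 = 219239997822966.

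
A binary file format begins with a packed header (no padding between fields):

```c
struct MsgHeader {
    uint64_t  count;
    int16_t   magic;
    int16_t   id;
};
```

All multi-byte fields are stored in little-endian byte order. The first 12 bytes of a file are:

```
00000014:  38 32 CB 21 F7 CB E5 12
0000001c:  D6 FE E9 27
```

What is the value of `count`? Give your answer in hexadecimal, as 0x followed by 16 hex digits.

`count` is the first field, at byte offset 0, occupying 8 bytes.
Bytes at offsets 0..7: 38 32 CB 21 F7 CB E5 12.
In little-endian order the low byte comes first in memory.
Reassemble most-significant byte first: 12 E5 CB F7 21 CB 32 38 → 0x12E5CBF721CB3238.

0x12E5CBF721CB3238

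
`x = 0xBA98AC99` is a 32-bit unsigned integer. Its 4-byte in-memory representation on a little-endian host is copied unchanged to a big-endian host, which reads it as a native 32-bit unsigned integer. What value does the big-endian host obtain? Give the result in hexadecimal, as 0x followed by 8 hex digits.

Stored little-endian, the bytes at ascending addresses are 99 AC 98 BA.
Read back as big-endian, the last byte is least significant, giving 0x99AC98BA.

0x99AC98BA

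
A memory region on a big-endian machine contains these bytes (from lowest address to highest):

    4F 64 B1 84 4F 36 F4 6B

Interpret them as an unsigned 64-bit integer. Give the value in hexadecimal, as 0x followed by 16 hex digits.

Big-endian: lowest address holds the most-significant byte.
The bytes are already most-significant first: 0x4F64B1844F36F46B.

0x4F64B1844F36F46B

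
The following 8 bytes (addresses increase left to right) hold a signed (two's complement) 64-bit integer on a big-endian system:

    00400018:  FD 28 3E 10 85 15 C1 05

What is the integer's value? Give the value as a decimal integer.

Big-endian: lowest address holds the most-significant byte.
The bytes are already most-significant first: 0xFD283E108515C105.
Top bit is set, so as a signed 64-bit value this is 0xFD283E108515C105 − 2^64 = -204845542372163323.

-204845542372163323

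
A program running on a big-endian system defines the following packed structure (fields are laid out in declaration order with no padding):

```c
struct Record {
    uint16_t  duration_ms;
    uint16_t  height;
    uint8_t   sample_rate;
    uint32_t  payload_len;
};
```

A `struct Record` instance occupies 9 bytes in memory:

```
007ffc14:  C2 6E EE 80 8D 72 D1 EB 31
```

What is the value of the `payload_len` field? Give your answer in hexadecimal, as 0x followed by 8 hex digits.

`payload_len` follows `duration_ms` (2 B), `height` (2 B), `sample_rate` (1 B), so it starts at offset 2 + 2 + 1 = 5 and occupies 4 bytes.
Bytes at offsets 5..8: 72 D1 EB 31.
In big-endian order the high byte comes first in memory.
The bytes are already most-significant first: 0x72D1EB31.

0x72D1EB31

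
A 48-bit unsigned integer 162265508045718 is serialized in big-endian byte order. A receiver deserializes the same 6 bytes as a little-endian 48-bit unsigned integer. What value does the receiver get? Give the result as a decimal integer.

165356096296083

162265508045718 in 48-bit hexadecimal is 0x939461F76396.
Stored big-endian, the bytes at ascending addresses are 93 94 61 F7 63 96.
Read back as little-endian, the first byte is least significant, giving 0x9663F7619493.
0x9663F7619493 = 165356096296083.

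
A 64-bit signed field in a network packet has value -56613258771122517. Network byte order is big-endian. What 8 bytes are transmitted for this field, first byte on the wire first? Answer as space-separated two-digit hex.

FF 36 DE 8A 85 5E B6 AB

Two's complement of -56613258771122517 in 64 bits: 56613258771122517 = 0x00C921757AA14955; invert → 0xFF36DE8A855EB6AA; add 1 → 0xFF36DE8A855EB6AB.
Split into bytes (most-significant first): FF 36 DE 8A 85 5E B6 AB.
In big-endian order the high byte comes first in memory.
So the memory order matches the most-significant-first order: FF 36 DE 8A 85 5E B6 AB.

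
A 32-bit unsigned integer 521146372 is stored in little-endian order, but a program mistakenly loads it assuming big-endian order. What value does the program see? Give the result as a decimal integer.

68161567

521146372 in 32-bit hexadecimal is 0x1F101004.
Stored little-endian, the bytes at ascending addresses are 04 10 10 1F.
Read back as big-endian, the last byte is least significant, giving 0x0410101F.
0x0410101F = 68161567.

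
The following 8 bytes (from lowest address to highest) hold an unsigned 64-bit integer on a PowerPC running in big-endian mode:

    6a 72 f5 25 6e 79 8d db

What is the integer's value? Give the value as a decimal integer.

In big-endian order the high byte comes first in memory.
The bytes are already most-significant first: 0x6A72F5256E798DDB.
0x6A72F5256E798DDB = 7670462656481431003.

7670462656481431003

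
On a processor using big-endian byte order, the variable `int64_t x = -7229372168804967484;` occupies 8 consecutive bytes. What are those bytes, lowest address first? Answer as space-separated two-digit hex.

Two's complement of -7229372168804967484 in 64 bits: 7229372168804967484 = 0x6453E3AF46B7243C; invert → 0x9BAC1C50B948DBC3; add 1 → 0x9BAC1C50B948DBC4.
Split into bytes (most-significant first): 9B AC 1C 50 B9 48 DB C4.
Big-endian stores the most-significant byte at the lowest address.
So the memory order matches the most-significant-first order: 9B AC 1C 50 B9 48 DB C4.

9B AC 1C 50 B9 48 DB C4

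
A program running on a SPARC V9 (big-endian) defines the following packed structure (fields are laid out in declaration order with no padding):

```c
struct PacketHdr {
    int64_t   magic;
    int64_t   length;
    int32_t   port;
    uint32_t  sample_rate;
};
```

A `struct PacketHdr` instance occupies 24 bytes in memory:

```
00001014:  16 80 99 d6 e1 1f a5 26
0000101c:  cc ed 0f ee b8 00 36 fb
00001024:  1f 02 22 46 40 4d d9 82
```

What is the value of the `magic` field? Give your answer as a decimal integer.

`magic` is the first field, at byte offset 0, occupying 8 bytes.
Bytes at offsets 0..7: 16 80 99 D6 E1 1F A5 26.
In big-endian order the high byte comes first in memory.
The bytes are already most-significant first: 0x168099D6E11FA526.
0x168099D6E11FA526 = 1621465014032377126.

1621465014032377126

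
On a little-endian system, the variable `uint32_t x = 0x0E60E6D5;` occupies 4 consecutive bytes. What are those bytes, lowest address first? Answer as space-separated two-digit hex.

Split into bytes (most-significant first): 0E 60 E6 D5.
Little-endian: lowest address holds the least-significant byte.
So at ascending addresses the bytes are D5 E6 60 0E.

D5 E6 60 0E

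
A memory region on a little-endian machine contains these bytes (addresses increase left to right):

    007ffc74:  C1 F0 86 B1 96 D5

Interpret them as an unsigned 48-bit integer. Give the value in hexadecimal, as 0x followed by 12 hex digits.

Little-endian stores the least-significant byte at the lowest address.
Reassemble most-significant byte first: D5 96 B1 86 F0 C1 → 0xD596B186F0C1.

0xD596B186F0C1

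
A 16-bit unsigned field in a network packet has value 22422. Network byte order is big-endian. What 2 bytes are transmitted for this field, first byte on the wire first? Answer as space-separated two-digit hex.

22422 in hexadecimal, padded to 16 bits, is 0x5796.
Split into bytes (most-significant first): 57 96.
Big-endian stores the most-significant byte at the lowest address.
So the memory order matches the most-significant-first order: 57 96.

57 96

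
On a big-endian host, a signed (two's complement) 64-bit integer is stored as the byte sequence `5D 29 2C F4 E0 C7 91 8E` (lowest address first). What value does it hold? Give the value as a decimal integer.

6712946149827252622

Big-endian: lowest address holds the most-significant byte.
The bytes are already most-significant first: 0x5D292CF4E0C7918E.
0x5D292CF4E0C7918E = 6712946149827252622.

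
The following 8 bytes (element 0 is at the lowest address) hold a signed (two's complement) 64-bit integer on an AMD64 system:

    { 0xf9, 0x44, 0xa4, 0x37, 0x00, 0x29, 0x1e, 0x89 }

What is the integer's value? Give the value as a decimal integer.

-8566364360301853447

In little-endian order the low byte comes first in memory.
Reassemble most-significant byte first: 89 1E 29 00 37 A4 44 F9 → 0x891E290037A444F9.
Top bit is set, so as a signed 64-bit value this is 0x891E290037A444F9 − 2^64 = -8566364360301853447.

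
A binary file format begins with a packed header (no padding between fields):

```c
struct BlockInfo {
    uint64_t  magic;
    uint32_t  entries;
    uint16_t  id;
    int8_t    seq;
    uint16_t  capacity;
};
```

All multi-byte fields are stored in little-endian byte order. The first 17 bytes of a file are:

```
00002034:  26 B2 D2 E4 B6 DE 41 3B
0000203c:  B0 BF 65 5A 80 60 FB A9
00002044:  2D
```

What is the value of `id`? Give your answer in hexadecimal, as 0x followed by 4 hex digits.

`id` follows `magic` (8 B), `entries` (4 B), so it starts at offset 8 + 4 = 12 and occupies 2 bytes.
Bytes at offsets 12..13: 80 60.
Little-endian stores the least-significant byte at the lowest address.
Reassemble most-significant byte first: 60 80 → 0x6080.

0x6080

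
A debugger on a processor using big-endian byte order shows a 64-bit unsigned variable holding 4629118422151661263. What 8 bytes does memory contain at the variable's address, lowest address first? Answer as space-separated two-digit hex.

4629118422151661263 in hexadecimal, padded to 64 bits, is 0x403DEEADC79106CF.
Split into bytes (most-significant first): 40 3D EE AD C7 91 06 CF.
Big-endian stores the most-significant byte at the lowest address.
So the memory order matches the most-significant-first order: 40 3D EE AD C7 91 06 CF.

40 3D EE AD C7 91 06 CF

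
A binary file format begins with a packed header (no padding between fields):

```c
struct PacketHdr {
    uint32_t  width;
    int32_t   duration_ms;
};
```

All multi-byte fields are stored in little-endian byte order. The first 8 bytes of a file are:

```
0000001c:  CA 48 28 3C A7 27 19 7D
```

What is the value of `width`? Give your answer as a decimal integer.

`width` is the first field, at byte offset 0, occupying 4 bytes.
Bytes at offsets 0..3: CA 48 28 3C.
Little-endian stores the least-significant byte at the lowest address.
Reassemble most-significant byte first: 3C 28 48 CA → 0x3C2848CA.
0x3C2848CA = 1009273034.

1009273034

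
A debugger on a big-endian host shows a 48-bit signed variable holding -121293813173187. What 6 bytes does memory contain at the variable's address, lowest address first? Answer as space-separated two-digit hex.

91 AF 15 5A 34 3D

Two's complement of -121293813173187 in 48 bits: 121293813173187 = 0x6E50EAA5CBC3; invert → 0x91AF155A343C; add 1 → 0x91AF155A343D.
Split into bytes (most-significant first): 91 AF 15 5A 34 3D.
Big-endian: lowest address holds the most-significant byte.
So the memory order matches the most-significant-first order: 91 AF 15 5A 34 3D.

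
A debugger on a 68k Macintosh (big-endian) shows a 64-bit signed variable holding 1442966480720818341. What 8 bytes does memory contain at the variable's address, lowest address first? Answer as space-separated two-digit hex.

14 06 72 5E 7A 28 F0 A5

1442966480720818341 in hexadecimal, padded to 64 bits, is 0x1406725E7A28F0A5.
Split into bytes (most-significant first): 14 06 72 5E 7A 28 F0 A5.
In big-endian order the high byte comes first in memory.
So the memory order matches the most-significant-first order: 14 06 72 5E 7A 28 F0 A5.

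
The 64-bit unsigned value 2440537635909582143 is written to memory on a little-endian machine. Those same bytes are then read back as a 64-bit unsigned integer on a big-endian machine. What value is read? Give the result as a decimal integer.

4592929041757560353

2440537635909582143 in 64-bit hexadecimal is 0x21DE880CA15CBD3F.
Stored little-endian, the bytes at ascending addresses are 3F BD 5C A1 0C 88 DE 21.
Read back as big-endian, the last byte is least significant, giving 0x3FBD5CA10C88DE21.
0x3FBD5CA10C88DE21 = 4592929041757560353.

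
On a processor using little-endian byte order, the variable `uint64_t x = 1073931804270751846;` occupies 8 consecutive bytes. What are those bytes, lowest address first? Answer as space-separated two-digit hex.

66 70 8D 3A 49 5F E7 0E

1073931804270751846 in hexadecimal, padded to 64 bits, is 0x0EE75F493A8D7066.
Split into bytes (most-significant first): 0E E7 5F 49 3A 8D 70 66.
Little-endian stores the least-significant byte at the lowest address.
So at ascending addresses the bytes are 66 70 8D 3A 49 5F E7 0E.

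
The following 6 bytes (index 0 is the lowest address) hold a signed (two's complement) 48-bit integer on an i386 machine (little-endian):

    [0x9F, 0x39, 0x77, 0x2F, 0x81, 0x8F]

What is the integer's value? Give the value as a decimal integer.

-123689966814817

Little-endian: lowest address holds the least-significant byte.
Reassemble most-significant byte first: 8F 81 2F 77 39 9F → 0x8F812F77399F.
Top bit is set, so as a signed 48-bit value this is 0x8F812F77399F − 2^48 = -123689966814817.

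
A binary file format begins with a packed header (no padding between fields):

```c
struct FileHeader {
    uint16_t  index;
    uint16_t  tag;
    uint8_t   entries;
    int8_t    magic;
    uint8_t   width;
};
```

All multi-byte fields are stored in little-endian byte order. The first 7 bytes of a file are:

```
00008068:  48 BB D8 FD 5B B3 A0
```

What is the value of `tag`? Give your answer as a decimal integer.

`tag` follows `index` (2 bytes), so it starts at byte offset 2 and occupies 2 bytes.
Bytes at offsets 2..3: D8 FD.
Little-endian: lowest address holds the least-significant byte.
Reassemble most-significant byte first: FD D8 → 0xFDD8.
0xFDD8 = 64984.

64984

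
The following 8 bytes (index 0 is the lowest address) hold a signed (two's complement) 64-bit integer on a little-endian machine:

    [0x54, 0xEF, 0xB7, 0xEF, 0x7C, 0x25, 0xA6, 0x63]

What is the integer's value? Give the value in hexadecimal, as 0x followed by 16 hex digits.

Little-endian: lowest address holds the least-significant byte.
Reassemble most-significant byte first: 63 A6 25 7C EF B7 EF 54 → 0x63A6257CEFB7EF54.

0x63A6257CEFB7EF54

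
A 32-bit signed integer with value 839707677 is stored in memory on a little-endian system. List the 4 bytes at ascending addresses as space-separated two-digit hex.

1D EC 0C 32

839707677 in hexadecimal, padded to 32 bits, is 0x320CEC1D.
Split into bytes (most-significant first): 32 0C EC 1D.
In little-endian order the low byte comes first in memory.
So at ascending addresses the bytes are 1D EC 0C 32.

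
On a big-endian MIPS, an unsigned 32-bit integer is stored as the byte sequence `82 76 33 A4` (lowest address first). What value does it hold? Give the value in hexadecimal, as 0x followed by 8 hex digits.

In big-endian order the high byte comes first in memory.
The bytes are already most-significant first: 0x827633A4.

0x827633A4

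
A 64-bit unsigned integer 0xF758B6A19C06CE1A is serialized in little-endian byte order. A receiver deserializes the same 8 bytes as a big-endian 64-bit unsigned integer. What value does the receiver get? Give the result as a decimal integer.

Stored little-endian, the bytes at ascending addresses are 1A CE 06 9C A1 B6 58 F7.
Read back as big-endian, the last byte is least significant, giving 0x1ACE069CA1B658F7.
0x1ACE069CA1B658F7 = 1931488559986268407.

1931488559986268407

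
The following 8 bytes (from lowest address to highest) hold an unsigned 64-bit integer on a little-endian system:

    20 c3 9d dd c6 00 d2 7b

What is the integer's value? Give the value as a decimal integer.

8922194665896002336

In little-endian order the low byte comes first in memory.
Reassemble most-significant byte first: 7B D2 00 C6 DD 9D C3 20 → 0x7BD200C6DD9DC320.
0x7BD200C6DD9DC320 = 8922194665896002336.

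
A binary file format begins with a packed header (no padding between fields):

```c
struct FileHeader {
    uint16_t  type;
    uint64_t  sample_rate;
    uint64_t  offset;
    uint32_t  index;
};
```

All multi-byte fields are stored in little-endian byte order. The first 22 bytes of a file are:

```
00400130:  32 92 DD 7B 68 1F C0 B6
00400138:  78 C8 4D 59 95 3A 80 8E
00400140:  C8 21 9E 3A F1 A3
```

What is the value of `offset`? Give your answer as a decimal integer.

`offset` follows `type` (2 B), `sample_rate` (8 B), so it starts at offset 2 + 8 = 10 and occupies 8 bytes.
Bytes at offsets 10..17: 4D 59 95 3A 80 8E C8 21.
Little-endian: lowest address holds the least-significant byte.
Reassemble most-significant byte first: 21 C8 8E 80 3A 95 59 4D → 0x21C88E803A95594D.
0x21C88E803A95594D = 2434352279983577421.

2434352279983577421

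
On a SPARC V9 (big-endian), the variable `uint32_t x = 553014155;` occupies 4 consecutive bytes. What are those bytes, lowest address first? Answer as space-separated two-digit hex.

20 F6 53 8B

553014155 in hexadecimal, padded to 32 bits, is 0x20F6538B.
Split into bytes (most-significant first): 20 F6 53 8B.
Big-endian: lowest address holds the most-significant byte.
So the memory order matches the most-significant-first order: 20 F6 53 8B.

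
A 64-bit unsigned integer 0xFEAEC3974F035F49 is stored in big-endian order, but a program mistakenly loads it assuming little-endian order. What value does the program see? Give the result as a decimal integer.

5286948127939735294

Stored big-endian, the bytes at ascending addresses are FE AE C3 97 4F 03 5F 49.
Read back as little-endian, the first byte is least significant, giving 0x495F034F97C3AEFE.
0x495F034F97C3AEFE = 5286948127939735294.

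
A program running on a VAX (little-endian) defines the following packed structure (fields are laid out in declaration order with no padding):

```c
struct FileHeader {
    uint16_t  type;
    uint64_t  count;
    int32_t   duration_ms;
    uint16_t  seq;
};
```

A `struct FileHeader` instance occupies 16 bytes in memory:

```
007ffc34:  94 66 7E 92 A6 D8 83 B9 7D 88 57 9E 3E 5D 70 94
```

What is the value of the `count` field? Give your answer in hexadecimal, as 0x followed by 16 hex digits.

0x887DB983D8A6927E

`count` follows `type` (2 bytes), so it starts at byte offset 2 and occupies 8 bytes.
Bytes at offsets 2..9: 7E 92 A6 D8 83 B9 7D 88.
Little-endian stores the least-significant byte at the lowest address.
Reassemble most-significant byte first: 88 7D B9 83 D8 A6 92 7E → 0x887DB983D8A6927E.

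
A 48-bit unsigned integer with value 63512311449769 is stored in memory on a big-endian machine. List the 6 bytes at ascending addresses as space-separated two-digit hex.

63512311449769 in hexadecimal, padded to 48 bits, is 0x39C39CC348A9.
Split into bytes (most-significant first): 39 C3 9C C3 48 A9.
Big-endian stores the most-significant byte at the lowest address.
So the memory order matches the most-significant-first order: 39 C3 9C C3 48 A9.

39 C3 9C C3 48 A9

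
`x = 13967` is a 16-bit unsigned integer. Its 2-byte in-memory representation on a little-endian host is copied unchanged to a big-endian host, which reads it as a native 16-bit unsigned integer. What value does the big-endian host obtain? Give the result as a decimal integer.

13967 in 16-bit hexadecimal is 0x368F.
Stored little-endian, the bytes at ascending addresses are 8F 36.
Read back as big-endian, the last byte is least significant, giving 0x8F36.
0x8F36 = 36662.

36662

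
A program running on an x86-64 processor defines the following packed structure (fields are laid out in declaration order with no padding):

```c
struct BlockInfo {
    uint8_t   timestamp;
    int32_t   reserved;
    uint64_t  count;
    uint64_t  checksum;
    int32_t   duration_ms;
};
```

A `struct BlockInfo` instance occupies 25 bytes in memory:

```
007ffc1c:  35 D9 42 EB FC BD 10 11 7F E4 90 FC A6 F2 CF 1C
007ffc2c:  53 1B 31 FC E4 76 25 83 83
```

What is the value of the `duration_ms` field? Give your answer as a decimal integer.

`duration_ms` follows `timestamp` (1 B), `reserved` (4 B), `count` (8 B), `checksum` (8 B), so it starts at offset 1 + 4 + 8 + 8 = 21 and occupies 4 bytes.
Bytes at offsets 21..24: 76 25 83 83.
Little-endian: lowest address holds the least-significant byte.
Reassemble most-significant byte first: 83 83 25 76 → 0x83832576.
Top bit is set, so as a signed 32-bit value this is 0x83832576 − 2^32 = -2088557194.

-2088557194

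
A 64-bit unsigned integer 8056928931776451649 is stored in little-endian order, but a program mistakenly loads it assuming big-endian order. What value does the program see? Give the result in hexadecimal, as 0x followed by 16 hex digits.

8056928931776451649 in 64-bit hexadecimal is 0x6FCFF62D0F1A5441.
Stored little-endian, the bytes at ascending addresses are 41 54 1A 0F 2D F6 CF 6F.
Read back as big-endian, the last byte is least significant, giving 0x41541A0F2DF6CF6F.

0x41541A0F2DF6CF6F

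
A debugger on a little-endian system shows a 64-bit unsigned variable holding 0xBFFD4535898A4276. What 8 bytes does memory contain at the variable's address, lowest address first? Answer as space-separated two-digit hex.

Split into bytes (most-significant first): BF FD 45 35 89 8A 42 76.
In little-endian order the low byte comes first in memory.
So at ascending addresses the bytes are 76 42 8A 89 35 45 FD BF.

76 42 8A 89 35 45 FD BF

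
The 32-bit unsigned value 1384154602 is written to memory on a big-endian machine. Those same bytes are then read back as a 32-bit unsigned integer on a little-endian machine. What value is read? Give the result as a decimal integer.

3934617682

1384154602 in 32-bit hexadecimal is 0x528085EA.
Stored big-endian, the bytes at ascending addresses are 52 80 85 EA.
Read back as little-endian, the first byte is least significant, giving 0xEA858052.
0xEA858052 = 3934617682.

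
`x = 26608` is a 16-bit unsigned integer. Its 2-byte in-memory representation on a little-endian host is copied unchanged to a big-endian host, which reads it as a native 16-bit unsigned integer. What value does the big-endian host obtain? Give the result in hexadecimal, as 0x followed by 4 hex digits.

26608 in 16-bit hexadecimal is 0x67F0.
Stored little-endian, the bytes at ascending addresses are F0 67.
Read back as big-endian, the last byte is least significant, giving 0xF067.

0xF067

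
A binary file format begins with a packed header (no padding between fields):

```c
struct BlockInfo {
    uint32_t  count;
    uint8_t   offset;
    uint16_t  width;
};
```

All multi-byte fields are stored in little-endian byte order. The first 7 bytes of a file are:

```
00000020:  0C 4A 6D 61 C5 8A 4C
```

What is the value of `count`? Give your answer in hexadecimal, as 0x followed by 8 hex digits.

`count` is the first field, at byte offset 0, occupying 4 bytes.
Bytes at offsets 0..3: 0C 4A 6D 61.
Little-endian stores the least-significant byte at the lowest address.
Reassemble most-significant byte first: 61 6D 4A 0C → 0x616D4A0C.

0x616D4A0C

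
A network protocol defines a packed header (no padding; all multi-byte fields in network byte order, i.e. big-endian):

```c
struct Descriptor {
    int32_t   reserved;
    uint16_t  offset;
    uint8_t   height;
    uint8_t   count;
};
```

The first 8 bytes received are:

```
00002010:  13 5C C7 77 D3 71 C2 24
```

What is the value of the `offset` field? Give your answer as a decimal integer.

54129

`offset` follows `reserved` (4 bytes), so it starts at byte offset 4 and occupies 2 bytes.
Bytes at offsets 4..5: D3 71.
Big-endian: lowest address holds the most-significant byte.
The bytes are already most-significant first: 0xD371.
0xD371 = 54129.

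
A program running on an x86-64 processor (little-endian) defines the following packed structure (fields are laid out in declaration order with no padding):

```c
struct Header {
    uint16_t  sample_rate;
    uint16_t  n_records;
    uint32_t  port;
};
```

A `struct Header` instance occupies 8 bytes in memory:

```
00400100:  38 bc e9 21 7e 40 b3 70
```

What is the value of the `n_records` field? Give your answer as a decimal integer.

`n_records` follows `sample_rate` (2 bytes), so it starts at byte offset 2 and occupies 2 bytes.
Bytes at offsets 2..3: E9 21.
Little-endian: lowest address holds the least-significant byte.
Reassemble most-significant byte first: 21 E9 → 0x21E9.
0x21E9 = 8681.

8681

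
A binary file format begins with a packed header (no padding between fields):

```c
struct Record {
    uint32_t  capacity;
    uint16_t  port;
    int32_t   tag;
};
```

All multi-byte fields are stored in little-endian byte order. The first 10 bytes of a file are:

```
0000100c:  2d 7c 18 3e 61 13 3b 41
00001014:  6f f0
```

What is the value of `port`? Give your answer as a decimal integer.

4961

`port` follows `capacity` (4 bytes), so it starts at byte offset 4 and occupies 2 bytes.
Bytes at offsets 4..5: 61 13.
Little-endian: lowest address holds the least-significant byte.
Reassemble most-significant byte first: 13 61 → 0x1361.
0x1361 = 4961.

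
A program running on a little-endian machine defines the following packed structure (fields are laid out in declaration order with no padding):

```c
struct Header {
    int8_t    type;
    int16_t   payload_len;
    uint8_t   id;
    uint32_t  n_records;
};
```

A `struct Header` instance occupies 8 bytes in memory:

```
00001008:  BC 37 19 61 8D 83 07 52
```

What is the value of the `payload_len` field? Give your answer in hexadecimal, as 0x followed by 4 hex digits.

0x1937

`payload_len` follows `type` (1 byte), so it starts at byte offset 1 and occupies 2 bytes.
Bytes at offsets 1..2: 37 19.
Little-endian stores the least-significant byte at the lowest address.
Reassemble most-significant byte first: 19 37 → 0x1937.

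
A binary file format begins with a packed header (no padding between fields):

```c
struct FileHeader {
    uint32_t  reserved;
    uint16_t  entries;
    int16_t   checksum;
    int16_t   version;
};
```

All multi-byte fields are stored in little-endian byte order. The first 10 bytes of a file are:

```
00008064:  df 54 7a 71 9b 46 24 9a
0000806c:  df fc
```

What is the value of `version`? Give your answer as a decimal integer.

`version` follows `reserved` (4 B), `entries` (2 B), `checksum` (2 B), so it starts at offset 4 + 2 + 2 = 8 and occupies 2 bytes.
Bytes at offsets 8..9: DF FC.
Little-endian: lowest address holds the least-significant byte.
Reassemble most-significant byte first: FC DF → 0xFCDF.
Top bit is set, so as a signed 16-bit value this is 0xFCDF − 2^16 = -801.

-801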